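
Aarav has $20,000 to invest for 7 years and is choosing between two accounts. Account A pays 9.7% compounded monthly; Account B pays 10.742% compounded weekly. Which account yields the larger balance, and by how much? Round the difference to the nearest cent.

A: (1 + 0.097/12)^84 ≈ 1.9665296846, so 20,000 × 1.9665296846 ≈ 39,330.5937.
B: (1 + 0.10742/52)^364 ≈ 2.1194664886, so 20,000 × 2.1194664886 ≈ 42,389.3298.
Difference ≈ 3,058.7361 in favor of B.

Account B, by $3,058.74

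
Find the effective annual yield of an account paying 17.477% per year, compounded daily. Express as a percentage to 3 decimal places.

EAR = (1 + 17.477%/365)^365 − 1 = (1 + 0.000478822)^365 − 1.
(1 + 0.000478822)^365 ≈ 1.190922, so EAR ≈ 19.09224%.

19.092%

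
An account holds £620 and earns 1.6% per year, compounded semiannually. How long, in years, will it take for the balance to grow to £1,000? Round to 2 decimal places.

We need (1 + 0.008)^(2t) = 1.6129, so 2t = ln 1.6129 / ln 1.008 ≈ 59.9932.
t ≈ 59.9932/2 = 29.9966 years.

30.00 years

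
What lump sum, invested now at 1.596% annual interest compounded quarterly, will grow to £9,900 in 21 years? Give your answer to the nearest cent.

Periodic rate = 1.596%/4 = 0.00399; 84 periods.
P = 9,900/(1 + 0.00399)^84 ≈ 9,900/1.397231989 ≈ 7,085.4375.

£7,085.44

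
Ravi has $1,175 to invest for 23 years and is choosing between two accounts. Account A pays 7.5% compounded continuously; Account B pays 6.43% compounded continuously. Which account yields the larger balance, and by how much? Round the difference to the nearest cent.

A: e^(0.075·23) = e^1.725 ≈ 5.61252103, so 1,175 × 5.61252103 ≈ 6,594.7122.
B: e^(0.0643·23) = e^1.4789 ≈ 4.388116097, so 1,175 × 4.388116097 ≈ 5,156.0364.
Difference ≈ 1,438.6758 in favor of A.

Account A, by $1,438.68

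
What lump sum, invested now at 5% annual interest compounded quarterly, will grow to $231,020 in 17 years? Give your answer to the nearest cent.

$99,263.00

Growth factor = (1 + 0.0125)^68 ≈ 2.32735251038.
P = 231,020/2.32735251038 ≈ 99,263.0033.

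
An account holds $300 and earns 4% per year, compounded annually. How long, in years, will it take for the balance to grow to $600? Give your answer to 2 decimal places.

17.67 years

We need (1 + 0.04)^t = 2, so t = ln 2 / ln 1.04 ≈ 17.6730.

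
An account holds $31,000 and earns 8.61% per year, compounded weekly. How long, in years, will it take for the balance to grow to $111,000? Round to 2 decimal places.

14.83 years

(1 + 0.00165577)^(52t) = 111,000/31,000 = 3.5806.
52t·ln(1 + 0.00165577) = ln(3.5806); 52t = 1.2755/0.0016544 ≈ 771.0004.
t ≈ 14.8269 years.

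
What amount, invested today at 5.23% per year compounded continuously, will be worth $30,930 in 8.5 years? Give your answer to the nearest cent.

P = A·e^(−rt) = 30,930·e^(−0.44455).
e^(−0.44455) ≈ 0.64111271185, so P ≈ 19,829.6162.

$19,829.62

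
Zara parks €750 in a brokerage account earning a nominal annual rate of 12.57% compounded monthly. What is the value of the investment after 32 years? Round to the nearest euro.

€41,009

Periodic rate = 12.57%/12 = 0.010475; periods = 12·32 = 384.
A = 750·(1 + 0.010475)^384 ≈ 750·54.678941518 ≈ 41,009.2061.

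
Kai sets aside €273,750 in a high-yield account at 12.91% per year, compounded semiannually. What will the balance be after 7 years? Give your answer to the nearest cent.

€657,171.96

Periodic rate = 12.91%/2 = 0.06455; periods = 2·7 = 14.
A = 273,750·(1 + 0.06455)^14 ≈ 273,750·2.40062818102 ≈ 657,171.9646.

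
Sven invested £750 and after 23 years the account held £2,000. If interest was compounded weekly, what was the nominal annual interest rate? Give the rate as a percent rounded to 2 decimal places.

(1 + r/52)^1196 = 2,000/750 = 2.66667.
1 + r/52 = 2.66667^(1/1196) ≈ 1.00082, so r/52 ≈ 0.000820428.
r ≈ 52·0.000820428 = 4.26622%.

4.27%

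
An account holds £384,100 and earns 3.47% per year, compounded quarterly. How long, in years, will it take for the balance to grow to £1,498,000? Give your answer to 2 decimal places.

39.39 years

(1 + 0.008675)^(4t) = 1,498,000/384,100 = 3.9.
4t·ln(1 + 0.008675) = ln(3.9); 4t = 1.361/0.00863759 ≈ 157.5652.
t ≈ 39.3913 years.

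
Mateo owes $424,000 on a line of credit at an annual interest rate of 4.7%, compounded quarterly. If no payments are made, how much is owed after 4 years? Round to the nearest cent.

Periodic rate = 4.7%/4 = 0.01175; periods = 4·4 = 16.
A = 424,000·(1 + 0.01175)^16 ≈ 424,000·1.20551164246 ≈ 511,136.9364.

$511,136.94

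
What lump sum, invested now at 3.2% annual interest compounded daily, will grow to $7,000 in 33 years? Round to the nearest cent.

$2,435.02

Growth factor = (1 + 0.032/365)^12045 ≈ 2.874715498.
P = 7,000/2.874715498 ≈ 2,435.0236.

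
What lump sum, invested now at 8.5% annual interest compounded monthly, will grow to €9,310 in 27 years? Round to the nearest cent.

Periodic rate = 8.5%/12 = 0.00708333; 324 periods.
P = 9,310/(1 + 0.085/12)^324 ≈ 9,310/9.844471761 ≈ 945.7084.

€945.71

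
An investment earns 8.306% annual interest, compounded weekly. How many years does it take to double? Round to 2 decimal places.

8.35 years

(1 + 0.00159731)^(52t) = 2.
52t = ln 2 / ln(1 + 0.00159731) ≈ 0.69315/0.00159603 ≈ 434.2937.
t ≈ 8.3518.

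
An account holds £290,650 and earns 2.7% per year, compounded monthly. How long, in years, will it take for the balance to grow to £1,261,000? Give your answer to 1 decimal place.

54.4 years

(1 + 0.00225)^(12t) = 1,261,000/290,650 = 4.3386.
12t·ln(1 + 0.00225) = ln(4.3386); 12t = 1.4675/0.00224747 ≈ 652.9737.
t ≈ 54.4145 years.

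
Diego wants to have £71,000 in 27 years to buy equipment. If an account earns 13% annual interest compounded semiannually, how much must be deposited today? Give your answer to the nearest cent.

£2,367.99

Growth factor = (1 + 0.065)^54 ≈ 29.983257865.
P = 71,000/29.983257865 ≈ 2,367.9882.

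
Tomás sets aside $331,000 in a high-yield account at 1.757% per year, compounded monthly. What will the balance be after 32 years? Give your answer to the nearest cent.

Growth factor = (1 + 0.01757/12)^384 ≈ 1.7538770504.
A ≈ 331,000 × 1.7538770504 ≈ 580,533.3037.

$580,533.30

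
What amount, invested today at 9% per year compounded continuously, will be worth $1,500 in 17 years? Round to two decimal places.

P = A·e^(−rt) = 1,500·e^(−1.53).
e^(−1.53) ≈ 0.2165356673, so P ≈ 324.8035.

$324.80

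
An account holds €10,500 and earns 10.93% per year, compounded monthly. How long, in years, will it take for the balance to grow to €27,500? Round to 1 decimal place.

8.8 years

(1 + 0.00910833)^(12t) = 27,500/10,500 = 2.619.
12t·ln(1 + 0.00910833) = ln(2.619); 12t = 0.96281/0.0090671 ≈ 106.1873.
t ≈ 8.8489 years.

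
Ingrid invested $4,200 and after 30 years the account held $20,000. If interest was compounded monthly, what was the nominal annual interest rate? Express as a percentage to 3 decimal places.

5.213%

(1 + r/12)^360 = 20,000/4,200 = 4.7619.
1 + r/12 = 4.7619^(1/360) ≈ 1.004345, so r/12 ≈ 0.00434454.
r ≈ 12·0.00434454 = 5.21345%.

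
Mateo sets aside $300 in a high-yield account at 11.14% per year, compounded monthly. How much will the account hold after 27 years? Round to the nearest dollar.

Growth factor = (1 + 0.1114/12)^324 ≈ 19.96387923.
A ≈ 300 × 19.96387923 ≈ 5,989.1638.

$5,989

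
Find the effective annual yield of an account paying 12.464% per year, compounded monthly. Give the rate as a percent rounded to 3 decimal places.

13.201%

EAR = (1 + 12.464%/12)^12 − 1 = (1 + 0.0103867)^12 − 1.
(1 + 0.0103867)^12 ≈ 1.132013, so EAR ≈ 13.20126%.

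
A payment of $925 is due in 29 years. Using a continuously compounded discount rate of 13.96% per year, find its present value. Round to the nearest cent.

$16.14

P = A·e^(−rt) = 925·e^(−4.0484).
e^(−4.0484) ≈ 0.0174502728, so P ≈ 16.1415.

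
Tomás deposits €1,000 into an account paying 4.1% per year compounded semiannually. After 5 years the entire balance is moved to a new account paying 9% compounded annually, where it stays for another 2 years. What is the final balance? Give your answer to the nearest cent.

€1,455.40

Phase 1: 1,000·(1 + 0.0205)^10 ≈ 1,224.9831.
Phase 2: 1,224.9831·(1 + 0.09)^2 ≈ 1,455.4024.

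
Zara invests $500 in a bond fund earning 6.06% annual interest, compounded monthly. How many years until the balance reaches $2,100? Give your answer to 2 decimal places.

23.74 years

(1 + 0.00505)^(12t) = 2,100/500 = 4.2.
12t·ln(1 + 0.00505) = ln(4.2); 12t = 1.4351/0.00503729 ≈ 284.8921.
t ≈ 23.7410 years.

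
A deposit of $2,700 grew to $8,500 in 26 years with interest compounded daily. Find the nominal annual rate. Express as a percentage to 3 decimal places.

(1 + r/365)^9490 = 8,500/2,700 = 3.14815.
1 + r/365 = 3.14815^(1/9490) ≈ 1.000121, so r/365 ≈ 0.000120852.
r ≈ 365·0.000120852 = 4.41109%.

4.411%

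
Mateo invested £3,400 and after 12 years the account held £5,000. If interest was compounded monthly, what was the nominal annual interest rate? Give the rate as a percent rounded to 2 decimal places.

The 144-period growth factor is 5,000/3,400 = 1.47059.
r/12 = 1.47059^(1/144) − 1 ≈ 0.0026818, so r ≈ 12·0.0026818 = 3.21816%.

3.22%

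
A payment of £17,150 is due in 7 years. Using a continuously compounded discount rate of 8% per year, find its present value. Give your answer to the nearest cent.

P = A·e^(−rt) = 17,150·e^(−0.56).
e^(−0.56) ≈ 0.57120906385, so P ≈ 9,796.2354.

£9,796.24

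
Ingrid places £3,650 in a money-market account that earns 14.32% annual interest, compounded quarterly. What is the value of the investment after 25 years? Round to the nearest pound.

£122,994

Growth factor = (1 + 0.0358)^100 ≈ 33.6969557943.
A ≈ 3,650 × 33.6969557943 ≈ 122,993.8886.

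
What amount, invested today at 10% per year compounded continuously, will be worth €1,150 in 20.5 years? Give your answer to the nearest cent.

€148.05

P = A·e^(−rt) = 1,150·e^(−2.05).
e^(−2.05) ≈ 0.1287349036, so P ≈ 148.0451.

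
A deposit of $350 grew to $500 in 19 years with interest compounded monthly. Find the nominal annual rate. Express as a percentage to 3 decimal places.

1.879%

(1 + r/12)^228 = 500/350 = 1.42857.
1 + r/12 = 1.42857^(1/228) ≈ 1.001566, so r/12 ≈ 0.00156559.
r ≈ 12·0.00156559 = 1.87871%.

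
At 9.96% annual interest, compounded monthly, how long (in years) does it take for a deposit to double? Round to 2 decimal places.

6.99 years

(1 + 0.0083)^(12t) = 2.
12t = ln 2 / ln(1 + 0.0083) ≈ 0.69315/0.00826574 ≈ 83.8578.
t ≈ 6.9882.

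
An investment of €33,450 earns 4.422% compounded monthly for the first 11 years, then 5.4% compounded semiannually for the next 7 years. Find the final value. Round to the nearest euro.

After 11 years at 4.422%: 33,450 × 1.6250294957 ≈ 54,357.2366.
Then 7 years at 5.4%: 54,357.2366 × 1.4520655111 ≈ 78,930.2686.

€78,930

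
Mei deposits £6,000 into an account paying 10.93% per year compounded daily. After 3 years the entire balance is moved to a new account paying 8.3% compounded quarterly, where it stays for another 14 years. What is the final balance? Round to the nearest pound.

£26,304

After 3 years at 10.93%: 6,000 × 1.3879820291 ≈ 8,327.8922.
Then 14 years at 8.3%: 8,327.8922 × 3.1585354917 ≈ 26,303.9430.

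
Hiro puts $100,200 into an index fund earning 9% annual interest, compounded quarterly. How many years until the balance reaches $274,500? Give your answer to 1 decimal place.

(1 + 0.0225)^(4t) = 274,500/100,200 = 2.7395.
4t·ln(1 + 0.0225) = ln(2.7395); 4t = 1.0078/0.0222506 ≈ 45.2924.
t ≈ 11.3231 years.

11.3 years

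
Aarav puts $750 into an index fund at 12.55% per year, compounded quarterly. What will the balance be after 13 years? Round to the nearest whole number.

$3,739

Periodic rate = 12.55%/4 = 0.031375; periods = 4·13 = 52.
A = 750·(1 + 0.031375)^52 ≈ 750·4.984977546 ≈ 3,738.7332.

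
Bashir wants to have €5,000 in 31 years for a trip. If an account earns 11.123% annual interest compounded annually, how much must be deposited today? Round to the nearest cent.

€190.13

Annual rate = 11.123% = 0.11123; 31 periods.
P = 5,000/(1 + 0.11123)^31 ≈ 5,000/26.29799782 ≈ 190.1285.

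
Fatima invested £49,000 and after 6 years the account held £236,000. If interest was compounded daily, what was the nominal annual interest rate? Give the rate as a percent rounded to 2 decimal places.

26.21%

(1 + r/365)^2190 = 236,000/49,000 = 4.81633.
1 + r/365 = 4.81633^(1/2190) ≈ 1.000718, so r/365 ≈ 0.000718071.
r ≈ 365·0.000718071 = 26.20960%.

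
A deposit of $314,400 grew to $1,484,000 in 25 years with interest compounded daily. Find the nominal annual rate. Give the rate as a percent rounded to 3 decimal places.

6.208%

(1 + r/365)^9125 = 1,484,000/314,400 = 4.7201.
1 + r/365 = 4.7201^(1/9125) ≈ 1.00017, so r/365 ≈ 0.000170078.
r ≈ 365·0.000170078 = 6.20785%.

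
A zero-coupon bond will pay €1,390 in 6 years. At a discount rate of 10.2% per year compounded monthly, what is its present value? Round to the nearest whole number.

€756

Periodic rate = 10.2%/12 = 0.0085; 72 periods.
P = 1,390/(1 + 0.0085)^72 ≈ 1,390/1.83935257 ≈ 755.7007.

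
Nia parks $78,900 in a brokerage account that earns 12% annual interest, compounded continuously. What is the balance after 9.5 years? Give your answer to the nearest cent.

A = P·e^(rt) = 78,900·e^(0.12·9.5) = 78,900·e^1.14.
e^1.14 ≈ 3.12676836519, so A ≈ 246,702.0240.

$246,702.02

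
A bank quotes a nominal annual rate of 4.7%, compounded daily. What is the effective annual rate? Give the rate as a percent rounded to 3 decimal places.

EAR = (1 + 4.7%/365)^365 − 1 = (1 + 0.000128767)^365 − 1.
(1 + 0.000128767)^365 ≈ 1.048119, so EAR ≈ 4.81188%.

4.812%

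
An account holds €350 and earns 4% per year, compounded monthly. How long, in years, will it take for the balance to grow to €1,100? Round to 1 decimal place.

28.7 years

(1 + 0.00333333)^(12t) = 1,100/350 = 3.1429.
12t·ln(1 + 0.00333333) = ln(3.1429); 12t = 1.1451/0.00332779 ≈ 344.1119.
t ≈ 28.6760 years.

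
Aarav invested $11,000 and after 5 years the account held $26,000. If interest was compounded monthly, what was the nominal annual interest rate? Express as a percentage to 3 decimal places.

(1 + r/12)^60 = 26,000/11,000 = 2.36364.
1 + r/12 = 2.36364^(1/60) ≈ 1.01444, so r/12 ≈ 0.01444.
r ≈ 12·0.01444 = 17.32794%.

17.328%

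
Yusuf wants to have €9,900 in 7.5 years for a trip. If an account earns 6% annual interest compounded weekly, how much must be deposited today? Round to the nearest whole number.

Periodic rate = 6%/52 = 0.00115385; 390 periods.
P = 9,900/(1 + 0.06/52)^390 ≈ 9,900/1.567905393 ≈ 6,314.1565.

€6,314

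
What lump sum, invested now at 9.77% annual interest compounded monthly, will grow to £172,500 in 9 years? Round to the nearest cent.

£71,855.52

Growth factor = (1 + 0.0977/12)^108 ≈ 2.4006507034.
P = 172,500/2.4006507034 ≈ 71,855.5181.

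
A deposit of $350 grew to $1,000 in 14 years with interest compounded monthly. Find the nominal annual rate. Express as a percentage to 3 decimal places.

The 168-period growth factor is 1,000/350 = 2.85714.
r/12 = 2.85714^(1/168) − 1 ≈ 0.00626851, so r ≈ 12·0.00626851 = 7.52221%.

7.522%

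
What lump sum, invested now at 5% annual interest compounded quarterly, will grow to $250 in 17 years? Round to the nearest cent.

$107.42

Growth factor = (1 + 0.0125)^68 ≈ 2.32735251.
P = 250/2.32735251 ≈ 107.4182.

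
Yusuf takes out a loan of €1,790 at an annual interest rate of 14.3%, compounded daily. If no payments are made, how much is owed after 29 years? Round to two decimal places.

€113,114.83

Periodic rate = 14.3%/365 = 0.000391781; periods = 365·29 = 10585.
A = 1,790·(1 + 0.143/365)^10585 ≈ 1,790·63.1926410051 ≈ 113,114.8274.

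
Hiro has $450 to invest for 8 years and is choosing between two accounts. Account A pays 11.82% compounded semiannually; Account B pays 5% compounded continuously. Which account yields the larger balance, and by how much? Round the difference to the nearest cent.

Account A, by $456.41

A: (1 + 0.0591)^16 ≈ 2.506060138, so 450 × 2.506060138 ≈ 1,127.7271.
B: e^(0.05·8) = e^0.4 ≈ 1.4918247, so 450 × 1.4918247 ≈ 671.3211.
Difference ≈ 456.4059 in favor of A.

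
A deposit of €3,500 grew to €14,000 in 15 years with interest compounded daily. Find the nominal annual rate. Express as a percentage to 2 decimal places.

9.24%

The 5475-period growth factor is 14,000/3,500 = 4.
r/365 = 4^(1/5475) − 1 ≈ 0.000253237, so r ≈ 365·0.000253237 = 9.24313%.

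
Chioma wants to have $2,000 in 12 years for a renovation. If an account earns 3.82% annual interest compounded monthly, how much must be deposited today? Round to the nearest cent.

Periodic rate = 3.82%/12 = 0.00318333; 144 periods.
P = 2,000/(1 + 0.0382/12)^144 ≈ 2,000/1.580390431 ≈ 1,265.5101.

$1,265.51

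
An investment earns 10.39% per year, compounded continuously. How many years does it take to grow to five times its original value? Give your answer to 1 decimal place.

15.5 years

e^(0.1039t) = 5, so 0.1039t = ln 5 ≈ 1.6094.
t ≈ 1.6094/0.1039 ≈ 15.4903.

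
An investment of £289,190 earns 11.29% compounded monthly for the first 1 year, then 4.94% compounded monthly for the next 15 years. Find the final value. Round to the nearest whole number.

Phase 1: 289,190·(1 + 0.1129/12)^12 ≈ 323,583.1518.
Phase 2: 323,583.1518·(1 + 0.0494/12)^180 ≈ 677,856.1295.

£677,856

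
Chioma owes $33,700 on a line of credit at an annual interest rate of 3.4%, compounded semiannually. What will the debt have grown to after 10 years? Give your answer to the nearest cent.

$47,211.63

Growth factor = (1 + 0.017)^20 ≈ 1.400938461.
A ≈ 33,700 × 1.400938461 ≈ 47,211.6261.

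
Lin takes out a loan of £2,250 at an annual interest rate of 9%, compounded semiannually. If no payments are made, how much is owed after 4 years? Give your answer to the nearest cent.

£3,199.73

Growth factor = (1 + 0.045)^8 ≈ 1.422100613.
A ≈ 2,250 × 1.422100613 ≈ 3,199.7264.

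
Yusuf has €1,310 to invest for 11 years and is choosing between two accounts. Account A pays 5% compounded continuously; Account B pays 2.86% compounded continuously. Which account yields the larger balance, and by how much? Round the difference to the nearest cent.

Account A growth factor: e^(0.05·11) = e^0.55 ≈ 1.733253018; balance ≈ 2,270.5615.
Account B growth factor: e^(0.0286·11) = e^0.3146 ≈ 1.369711317; balance ≈ 1,794.3218.
Account A is larger by 476.2396.

Account A, by €476.24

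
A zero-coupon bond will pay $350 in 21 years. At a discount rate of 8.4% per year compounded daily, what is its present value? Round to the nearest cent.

$59.99

Periodic rate = 8.4%/365 = 0.000230137; 7665 periods.
P = 350/(1 + 0.084/365)^7665 ≈ 350/5.83454947 ≈ 59.9875.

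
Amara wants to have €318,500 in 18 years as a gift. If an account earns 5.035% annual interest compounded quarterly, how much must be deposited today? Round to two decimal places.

Growth factor = (1 + 0.0125875)^72 ≈ 2.46118611244.
P = 318,500/2.46118611244 ≈ 129,409.1489.

€129,409.15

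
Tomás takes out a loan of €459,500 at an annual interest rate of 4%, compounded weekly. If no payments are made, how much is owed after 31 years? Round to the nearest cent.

€1,587,097.67

Growth factor = (1 + 0.04/52)^1612 ≈ 3.453966640164.
A ≈ 459,500 × 3.453966640164 ≈ 1,587,097.6712.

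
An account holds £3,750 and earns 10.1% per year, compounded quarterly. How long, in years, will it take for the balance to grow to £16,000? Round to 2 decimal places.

14.55 years

(1 + 0.02525)^(4t) = 16,000/3,750 = 4.2667.
4t·ln(1 + 0.02525) = ln(4.2667); 4t = 1.4508/0.0249365 ≈ 58.1811.
t ≈ 14.5453 years.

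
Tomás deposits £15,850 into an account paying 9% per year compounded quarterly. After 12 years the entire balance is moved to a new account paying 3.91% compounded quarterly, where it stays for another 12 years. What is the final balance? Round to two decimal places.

£73,561.39

After 12 years at 9%: 15,850 × 2.9096396121 ≈ 46,117.7879.
Then 12 years at 3.91%: 46,117.7879 × 1.5950763771 ≈ 73,561.3940.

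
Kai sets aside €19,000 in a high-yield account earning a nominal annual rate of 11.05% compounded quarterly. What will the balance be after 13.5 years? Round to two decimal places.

Growth factor = (1 + 0.027625)^54 ≈ 4.3558378614.
A ≈ 19,000 × 4.3558378614 ≈ 82,760.9194.

€82,760.92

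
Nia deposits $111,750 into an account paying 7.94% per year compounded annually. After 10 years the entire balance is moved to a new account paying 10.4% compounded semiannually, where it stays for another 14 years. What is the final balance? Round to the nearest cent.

$992,001.63

Phase 1: 111,750·(1 + 0.0794)^10 ≈ 239,922.8817.
Phase 2: 239,922.8817·(1 + 0.052)^28 ≈ 992,001.6260.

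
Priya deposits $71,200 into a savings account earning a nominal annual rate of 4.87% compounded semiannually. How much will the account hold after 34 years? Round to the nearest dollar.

$365,569

Growth factor = (1 + 0.02435)^68 ≈ 5.13439504508.
A ≈ 71,200 × 5.13439504508 ≈ 365,568.9272.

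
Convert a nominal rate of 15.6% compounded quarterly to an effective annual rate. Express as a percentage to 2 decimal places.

16.54%

One year is 4 periods at 0.039 each: (1 + 0.039)^4 ≈ 1.165366.
EAR = 1.165366 − 1 ≈ 16.53656%.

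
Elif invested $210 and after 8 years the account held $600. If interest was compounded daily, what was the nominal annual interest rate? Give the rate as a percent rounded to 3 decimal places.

The 2920-period growth factor is 600/210 = 2.85714.
r/365 = 2.85714^(1/2920) − 1 ≈ 0.000359593, so r ≈ 365·0.000359593 = 13.12514%.

13.125%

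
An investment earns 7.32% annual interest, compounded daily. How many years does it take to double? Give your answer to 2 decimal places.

(1 + 0.000200548)^(365t) = 2.
365t = ln 2 / ln(1 + 0.000200548) ≈ 0.69315/0.000200528 ≈ 3456.6132.
t ≈ 9.4702.

9.47 years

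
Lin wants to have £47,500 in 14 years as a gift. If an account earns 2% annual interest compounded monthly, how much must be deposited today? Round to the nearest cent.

Growth factor = (1 + 0.02/12)^168 ≈ 1.3228214606.
P = 47,500/1.3228214606 ≈ 35,908.0960.

£35,908.10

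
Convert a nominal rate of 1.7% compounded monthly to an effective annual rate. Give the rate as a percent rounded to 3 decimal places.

One year is 12 periods at 0.00141667 each: (1 + 0.00141667)^12 ≈ 1.017133.
EAR = 1.017133 − 1 ≈ 1.71331%.

1.713%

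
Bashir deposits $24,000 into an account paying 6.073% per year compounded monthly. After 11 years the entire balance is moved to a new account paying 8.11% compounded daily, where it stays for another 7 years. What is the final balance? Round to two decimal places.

$82,437.14

Phase 1: 24,000·(1 + 0.06073/12)^132 ≈ 46,730.5963.
Phase 2: 46,730.5963·(1 + 0.0811/365)^2555 ≈ 82,437.1395.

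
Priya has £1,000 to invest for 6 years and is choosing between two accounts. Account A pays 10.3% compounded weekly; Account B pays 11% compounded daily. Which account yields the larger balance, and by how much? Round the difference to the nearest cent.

Account B, by £80.52

A: (1 + 0.103/52)^312 ≈ 1.854080247, so 1,000 × 1.854080247 ≈ 1,854.0802.
B: (1 + 0.11/365)^2190 ≈ 1.934599964, so 1,000 × 1.934599964 ≈ 1,934.6000.
Difference ≈ 80.5197 in favor of B.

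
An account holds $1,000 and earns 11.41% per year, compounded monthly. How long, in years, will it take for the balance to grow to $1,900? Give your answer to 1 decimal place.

5.7 years

(1 + 0.00950833)^(12t) = 1,900/1,000 = 1.9.
12t·ln(1 + 0.00950833) = ln(1.9); 12t = 0.64185/0.00946341 ≈ 67.8248.
t ≈ 5.6521 years.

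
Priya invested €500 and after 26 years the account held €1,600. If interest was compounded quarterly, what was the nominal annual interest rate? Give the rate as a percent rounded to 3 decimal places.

4.499%

(1 + r/4)^104 = 1,600/500 = 3.2.
1 + r/4 = 3.2^(1/104) ≈ 1.011247, so r/4 ≈ 0.0112469.
r ≈ 4·0.0112469 = 4.49877%.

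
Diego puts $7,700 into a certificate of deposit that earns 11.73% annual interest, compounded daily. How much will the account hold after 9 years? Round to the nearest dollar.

Growth factor = (1 + 0.1173/365)^3285 ≈ 2.8734988572.
A ≈ 7,700 × 2.8734988572 ≈ 22,125.9412.

$22,126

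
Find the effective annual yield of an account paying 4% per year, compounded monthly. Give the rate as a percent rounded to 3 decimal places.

4.074%

EAR = (1 + 4%/12)^12 − 1 = (1 + 0.00333333)^12 − 1.
(1 + 0.00333333)^12 ≈ 1.040742, so EAR ≈ 4.07415%.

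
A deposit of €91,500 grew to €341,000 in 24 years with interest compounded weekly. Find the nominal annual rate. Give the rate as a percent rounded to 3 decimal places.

(1 + r/52)^1248 = 341,000/91,500 = 3.72678.
1 + r/52 = 3.72678^(1/1248) ≈ 1.001055, so r/52 ≈ 0.00105468.
r ≈ 52·0.00105468 = 5.48432%.

5.484%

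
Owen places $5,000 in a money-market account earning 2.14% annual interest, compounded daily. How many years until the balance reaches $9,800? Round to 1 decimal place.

31.4 years

We need (1 + 0.0000586301)^(365t) = 1.96, so 365t = ln 1.96 / ln 1.000059 ≈ 11478.1277.
t ≈ 11478.1277/365 = 31.4469 years.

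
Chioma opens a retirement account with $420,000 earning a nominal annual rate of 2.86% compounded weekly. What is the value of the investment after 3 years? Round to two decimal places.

$457,616.33

Growth factor = (1 + 0.00055)^156 ≈ 1.08956268972.
A ≈ 420,000 × 1.08956268972 ≈ 457,616.3297.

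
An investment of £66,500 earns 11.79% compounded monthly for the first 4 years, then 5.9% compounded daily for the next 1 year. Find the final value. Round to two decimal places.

Phase 1: 66,500·(1 + 0.009825)^48 ≈ 106,324.9825.
Phase 2: 106,324.9825·(1 + 0.059/365)^365 ≈ 112,786.3711.

£112,786.37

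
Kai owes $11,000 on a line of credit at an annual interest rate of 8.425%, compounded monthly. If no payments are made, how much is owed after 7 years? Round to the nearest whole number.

Growth factor = (1 + 0.08425/12)^84 ≈ 1.7998248796.
A ≈ 11,000 × 1.7998248796 ≈ 19,798.0737.

$19,798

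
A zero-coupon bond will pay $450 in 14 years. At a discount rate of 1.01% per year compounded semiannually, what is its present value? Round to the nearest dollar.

Growth factor = (1 + 0.00505)^28 ≈ 1.1514755.
P = 450/1.1514755 ≈ 390.8029.

$391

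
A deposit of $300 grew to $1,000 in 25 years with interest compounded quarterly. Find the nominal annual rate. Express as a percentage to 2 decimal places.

4.84%

(1 + r/4)^100 = 1,000/300 = 3.33333.
1 + r/4 = 3.33333^(1/100) ≈ 1.012112, so r/4 ≈ 0.0121125.
r ≈ 4·0.0121125 = 4.84500%.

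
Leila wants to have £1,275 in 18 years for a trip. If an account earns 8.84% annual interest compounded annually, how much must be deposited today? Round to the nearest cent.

£277.53

Growth factor = (1 + 0.0884)^18 ≈ 4.594027557.
P = 1,275/4.594027557 ≈ 277.5343.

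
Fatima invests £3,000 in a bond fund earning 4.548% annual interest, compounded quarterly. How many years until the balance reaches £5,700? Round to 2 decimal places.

14.19 years

We need (1 + 0.01137)^(4t) = 1.9, so 4t = ln 1.9 / ln 1.01137 ≈ 56.7719.
t ≈ 56.7719/4 = 14.1930 years.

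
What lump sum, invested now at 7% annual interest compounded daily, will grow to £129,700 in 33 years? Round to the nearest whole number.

Growth factor = (1 + 0.07/365)^12045 ≈ 10.0721936333.
P = 129,700/10.0721936333 ≈ 12,877.0360.

£12,877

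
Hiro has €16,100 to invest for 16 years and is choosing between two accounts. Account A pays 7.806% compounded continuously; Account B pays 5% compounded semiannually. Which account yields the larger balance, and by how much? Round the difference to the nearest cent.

A: e^(0.07806·16) = e^1.24896 ≈ 3.4867148877, so 16,100 × 3.4867148877 ≈ 56,136.1097.
B: (1 + 0.025)^32 ≈ 2.2037569378, so 16,100 × 2.2037569378 ≈ 35,480.4867.
Difference ≈ 20,655.6230 in favor of A.

Account A, by €20,655.62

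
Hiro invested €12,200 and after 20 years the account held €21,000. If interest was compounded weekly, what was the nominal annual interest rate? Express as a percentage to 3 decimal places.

The 1040-period growth factor is 21,000/12,200 = 1.72131.
r/52 = 1.72131^(1/1040) − 1 ≈ 0.000522335, so r ≈ 52·0.000522335 = 2.71614%.

2.716%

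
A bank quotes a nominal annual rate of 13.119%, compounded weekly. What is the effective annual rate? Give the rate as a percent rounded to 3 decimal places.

One year is 52 periods at 0.00252288 each: (1 + 0.00252288)^52 ≈ 1.139996.
EAR = 1.139996 − 1 ≈ 13.99960%.

14.000%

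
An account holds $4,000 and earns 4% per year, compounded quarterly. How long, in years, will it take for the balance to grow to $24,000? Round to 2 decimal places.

We need (1 + 0.01)^(4t) = 6, so 4t = ln 6 / ln 1.01 ≈ 180.0703.
t ≈ 180.0703/4 = 45.0176 years.

45.02 years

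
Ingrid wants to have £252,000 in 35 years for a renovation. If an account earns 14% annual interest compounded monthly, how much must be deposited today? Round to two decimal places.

£1,930.53

Growth factor = (1 + 0.14/12)^420 ≈ 130.534434024.
P = 252,000/130.534434024 ≈ 1,930.5251.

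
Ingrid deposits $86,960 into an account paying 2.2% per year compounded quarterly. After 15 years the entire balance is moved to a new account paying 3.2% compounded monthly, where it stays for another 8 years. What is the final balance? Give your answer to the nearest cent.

Phase 1: 86,960·(1 + 0.0055)^60 ≈ 120,849.2688.
Phase 2: 120,849.2688·(1 + 0.032/12)^96 ≈ 156,054.1916.

$156,054.19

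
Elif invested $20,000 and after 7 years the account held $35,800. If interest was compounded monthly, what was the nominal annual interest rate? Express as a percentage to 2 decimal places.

(1 + r/12)^84 = 35,800/20,000 = 1.79.
1 + r/12 = 1.79^(1/84) ≈ 1.006955, so r/12 ≈ 0.00695521.
r ≈ 12·0.00695521 = 8.34626%.

8.35%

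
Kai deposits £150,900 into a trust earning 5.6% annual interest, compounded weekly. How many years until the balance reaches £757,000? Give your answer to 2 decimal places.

28.81 years

(1 + 0.00107692)^(52t) = 757,000/150,900 = 5.0166.
52t·ln(1 + 0.00107692) = ln(5.0166); 52t = 1.6127/0.00107634 ≈ 1498.3560.
t ≈ 28.8145 years.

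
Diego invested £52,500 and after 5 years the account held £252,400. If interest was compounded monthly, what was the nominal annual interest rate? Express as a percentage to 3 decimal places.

(1 + r/12)^60 = 252,400/52,500 = 4.80762.
1 + r/12 = 4.80762^(1/60) ≈ 1.026515, so r/12 ≈ 0.0265155.
r ≈ 12·0.0265155 = 31.81857%.

31.819%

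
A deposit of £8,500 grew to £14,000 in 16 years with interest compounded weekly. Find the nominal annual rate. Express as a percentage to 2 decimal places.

The 832-period growth factor is 14,000/8,500 = 1.64706.
r/52 = 1.64706^(1/832) − 1 ≈ 0.000599929, so r ≈ 52·0.000599929 = 3.11963%.

3.12%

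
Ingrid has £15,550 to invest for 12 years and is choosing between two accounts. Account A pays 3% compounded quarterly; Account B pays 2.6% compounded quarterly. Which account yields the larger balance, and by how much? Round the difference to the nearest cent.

Account A, by £1,036.08

A: (1 + 0.0075)^48 ≈ 1.4314053333, so 15,550 × 1.4314053333 ≈ 22,258.3529.
B: (1 + 0.0065)^48 ≈ 1.364776082, so 15,550 × 1.364776082 ≈ 21,222.2681.
Difference ≈ 1,036.0849 in favor of A.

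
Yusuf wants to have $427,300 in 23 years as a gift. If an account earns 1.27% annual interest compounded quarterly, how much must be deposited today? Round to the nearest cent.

Periodic rate = 1.27%/4 = 0.003175; 92 periods.
P = 427,300/(1 + 0.003175)^92 ≈ 427,300/1.33861737347 ≈ 319,209.9613.

$319,209.96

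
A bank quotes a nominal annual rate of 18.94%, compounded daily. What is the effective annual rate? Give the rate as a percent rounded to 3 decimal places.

One year is 365 periods at 0.000518904 each: (1 + 0.000518904)^365 ≈ 1.208465.
EAR = 1.208465 − 1 ≈ 20.84649%.

20.846%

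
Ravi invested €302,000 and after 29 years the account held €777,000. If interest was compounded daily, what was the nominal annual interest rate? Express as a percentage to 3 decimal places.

3.259%

The 10585-period growth factor is 777,000/302,000 = 2.57285.
r/365 = 2.57285^(1/10585) − 1 ≈ 0.0000892825, so r ≈ 365·0.0000892825 = 3.25881%.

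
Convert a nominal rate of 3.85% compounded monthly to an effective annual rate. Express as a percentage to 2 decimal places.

One year is 12 periods at 0.00320833 each: (1 + 0.00320833)^12 ≈ 1.039187.
EAR = 1.039187 − 1 ≈ 3.91867%.

3.92%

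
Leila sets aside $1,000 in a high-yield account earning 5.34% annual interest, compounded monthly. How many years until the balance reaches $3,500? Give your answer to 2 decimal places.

(1 + 0.00445)^(12t) = 3,500/1,000 = 3.5.
12t·ln(1 + 0.00445) = ln(3.5); 12t = 1.2528/0.00444013 ≈ 282.1457.
t ≈ 23.5121 years.

23.51 years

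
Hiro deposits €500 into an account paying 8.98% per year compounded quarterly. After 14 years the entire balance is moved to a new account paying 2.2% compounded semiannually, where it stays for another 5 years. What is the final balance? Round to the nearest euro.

Phase 1: 500·(1 + 0.02245)^56 ≈ 1,733.5104.
Phase 2: 1,733.5104·(1 + 0.011)^10 ≈ 1,933.9177.

€1,934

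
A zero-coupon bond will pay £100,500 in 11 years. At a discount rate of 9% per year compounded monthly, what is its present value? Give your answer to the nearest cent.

£37,481.66

Growth factor = (1 + 0.0075)^132 ≈ 2.68131128071.
P = 100,500/2.68131128071 ≈ 37,481.6608.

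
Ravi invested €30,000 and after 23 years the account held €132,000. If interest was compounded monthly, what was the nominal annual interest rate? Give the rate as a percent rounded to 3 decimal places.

The 276-period growth factor is 132,000/30,000 = 4.4.
r/12 = 4.4^(1/276) − 1 ≈ 0.00538257, so r ≈ 12·0.00538257 = 6.45908%.

6.459%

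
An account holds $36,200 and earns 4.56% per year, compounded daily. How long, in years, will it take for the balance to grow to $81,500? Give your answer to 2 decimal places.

17.80 years

(1 + 0.000124932)^(365t) = 81,500/36,200 = 2.2514.
365t·ln(1 + 0.000124932) = ln(2.2514); 365t = 0.81154/0.000124924 ≈ 6496.3164.
t ≈ 17.7981 years.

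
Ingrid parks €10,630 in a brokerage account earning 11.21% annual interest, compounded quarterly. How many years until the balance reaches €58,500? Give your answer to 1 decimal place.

(1 + 0.028025)^(4t) = 58,500/10,630 = 5.5033.
4t·ln(1 + 0.028025) = ln(5.5033); 4t = 1.7053/0.0276395 ≈ 61.6996.
t ≈ 15.4249 years.

15.4 years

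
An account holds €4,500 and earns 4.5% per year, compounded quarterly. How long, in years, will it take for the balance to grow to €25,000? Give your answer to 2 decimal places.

We need (1 + 0.01125)^(4t) = 5.5556, so 4t = ln 5.5556 / ln 1.01125 ≈ 153.2823.
t ≈ 153.2823/4 = 38.3206 years.

38.32 years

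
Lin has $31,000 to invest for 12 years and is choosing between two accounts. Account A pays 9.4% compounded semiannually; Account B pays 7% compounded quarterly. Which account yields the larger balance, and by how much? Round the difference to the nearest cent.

Account A, by $22,055.50

Account A growth factor: (1 + 0.047)^24 ≈ 3.0110665915; balance ≈ 93,343.0643.
Account B growth factor: (1 + 0.0175)^48 ≈ 2.2995987244; balance ≈ 71,287.5605.
Account A is larger by 22,055.5039.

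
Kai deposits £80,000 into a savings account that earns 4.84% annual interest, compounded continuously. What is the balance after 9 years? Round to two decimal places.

A = P·e^(rt) = 80,000·e^(0.0484·9) = 80,000·e^0.4356.
e^0.4356 ≈ 1.54589031494, so A ≈ 123,671.2252.

£123,671.23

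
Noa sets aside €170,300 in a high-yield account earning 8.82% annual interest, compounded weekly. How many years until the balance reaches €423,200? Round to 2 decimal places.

10.33 years

We need (1 + 0.00169615)^(52t) = 2.485, so 52t = ln 2.485 / ln 1.001696 ≈ 537.1300.
t ≈ 537.1300/52 = 10.3294 years.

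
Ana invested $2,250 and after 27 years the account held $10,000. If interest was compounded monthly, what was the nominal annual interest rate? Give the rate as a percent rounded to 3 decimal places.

5.537%

(1 + r/12)^324 = 10,000/2,250 = 4.44444.
1 + r/12 = 4.44444^(1/324) ≈ 1.004614, so r/12 ≈ 0.00461449.
r ≈ 12·0.00461449 = 5.53738%.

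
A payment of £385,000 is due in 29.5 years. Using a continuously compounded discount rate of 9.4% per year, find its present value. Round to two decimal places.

P = A·e^(−rt) = 385,000·e^(−2.773).
e^(−2.773) ≈ 0.0624743004252, so P ≈ 24,052.6057.

£24,052.61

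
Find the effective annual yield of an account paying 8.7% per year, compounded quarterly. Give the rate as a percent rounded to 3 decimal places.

8.988%

One year is 4 periods at 0.02175 each: (1 + 0.02175)^4 ≈ 1.08988.
EAR = 1.08988 − 1 ≈ 8.98798%.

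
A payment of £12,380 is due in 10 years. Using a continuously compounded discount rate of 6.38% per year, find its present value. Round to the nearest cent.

P = A·e^(−rt) = 12,380·e^(−0.638).
e^(−0.638) ≈ 0.52834806418, so P ≈ 6,540.9490.

£6,540.95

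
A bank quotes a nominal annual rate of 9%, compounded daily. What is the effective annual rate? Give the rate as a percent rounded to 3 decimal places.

One year is 365 periods at 0.000246575 each: (1 + 0.000246575)^365 ≈ 1.094162.
EAR = 1.094162 − 1 ≈ 9.41621%.

9.416%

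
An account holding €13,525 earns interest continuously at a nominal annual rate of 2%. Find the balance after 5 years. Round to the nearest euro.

A = P·e^(rt) = 13,525·e^(0.02·5) = 13,525·e^0.1.
e^0.1 ≈ 1.1051709181, so A ≈ 14,947.4367.

€14,947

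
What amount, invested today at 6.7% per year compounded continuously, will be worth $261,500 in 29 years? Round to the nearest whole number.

$37,466

P = A·e^(−rt) = 261,500·e^(−1.943).
e^(−1.943) ≈ 0.14327348395, so P ≈ 37,466.0161.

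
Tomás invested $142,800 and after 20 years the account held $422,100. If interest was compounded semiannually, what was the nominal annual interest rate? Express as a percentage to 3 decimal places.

5.493%

(1 + r/2)^40 = 422,100/142,800 = 2.95588.
1 + r/2 = 2.95588^(1/40) ≈ 1.027465, so r/2 ≈ 0.0274653.
r ≈ 2·0.0274653 = 5.49307%.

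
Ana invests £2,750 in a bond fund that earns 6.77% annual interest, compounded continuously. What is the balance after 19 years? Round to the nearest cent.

£9,953.27

A = P·e^(rt) = 2,750·e^(0.0677·19) = 2,750·e^1.2863.
e^1.2863 ≈ 3.619370081, so A ≈ 9,953.2677.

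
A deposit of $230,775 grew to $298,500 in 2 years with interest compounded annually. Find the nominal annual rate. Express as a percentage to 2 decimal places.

13.73%

(1 + r)^2 = 298,500/230,775 = 1.29347.
1 + r = 1.29347^(1/2) ≈ 1.137307, so r ≈ 0.137307.
r ≈ 13.73072%.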